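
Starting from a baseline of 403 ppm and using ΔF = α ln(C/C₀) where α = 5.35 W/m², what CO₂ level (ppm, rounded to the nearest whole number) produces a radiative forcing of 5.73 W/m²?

Set 5.35 ln(C/403) = 5.73, so ln(C/403) = 5.73/5.35 = 1.07103.
Then C/403 = e^1.07103 = 2.91838, giving C = 403 × 2.91838 = 1176.11 ppm.

C ≈ 1176 ppm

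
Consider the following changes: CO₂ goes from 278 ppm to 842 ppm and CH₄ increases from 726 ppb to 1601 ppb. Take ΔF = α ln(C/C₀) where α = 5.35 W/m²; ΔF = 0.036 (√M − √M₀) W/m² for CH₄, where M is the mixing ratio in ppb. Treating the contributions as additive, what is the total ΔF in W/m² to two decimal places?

CO₂: 5.35 × ln(842/278) = 5.35 × ln(3.02878) = 5.35 × 1.10816 = 5.9287 W/m².
CH₄: 0.036 × (√1601 − √726) = 0.036 × (40.0125 − 26.9444) = 0.036 × 13.0681 = 0.4705 W/m².
Total ΔF = 5.9287 + 0.4705 = 6.3992 W/m².

ΔF = 6.40 W/m²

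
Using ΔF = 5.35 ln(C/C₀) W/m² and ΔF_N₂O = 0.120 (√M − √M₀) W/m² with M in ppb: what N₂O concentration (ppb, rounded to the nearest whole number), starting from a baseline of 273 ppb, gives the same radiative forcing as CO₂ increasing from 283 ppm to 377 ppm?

CO₂ forcing: 5.35 × ln(377/283) = 5.35 × 0.286798 = 1.53437 W/m².
Set 0.120(√M − √273) = 1.53437: √M = 1.53437/0.120 + √273 = 12.7864 + 16.5227 = 29.3091.
M = (29.3091)² = 859.02 ppb.

M ≈ 859 ppb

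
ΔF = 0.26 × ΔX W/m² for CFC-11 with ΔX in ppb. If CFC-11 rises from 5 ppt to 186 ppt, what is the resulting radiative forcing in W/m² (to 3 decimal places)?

ΔF = 0.047 W/m²

CFC-11: Δ = 186 − 5 = 181 ppt = 0.181 ppb; ΔF = 0.26 × 0.181 = 0.0471 W/m².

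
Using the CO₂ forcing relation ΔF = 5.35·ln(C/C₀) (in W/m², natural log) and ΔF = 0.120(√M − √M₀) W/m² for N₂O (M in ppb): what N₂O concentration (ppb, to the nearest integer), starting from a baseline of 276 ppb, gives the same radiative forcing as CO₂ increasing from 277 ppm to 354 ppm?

CO₂ forcing: 5.35 × ln(354/277) = 5.35 × 0.245279 = 1.31224 W/m².
Set 0.120(√M − √276) = 1.31224: √M = 1.31224/0.120 + √276 = 10.9353 + 16.6132 = 27.5485.
M = (27.5485)² = 758.92 ppb.

M ≈ 759 ppb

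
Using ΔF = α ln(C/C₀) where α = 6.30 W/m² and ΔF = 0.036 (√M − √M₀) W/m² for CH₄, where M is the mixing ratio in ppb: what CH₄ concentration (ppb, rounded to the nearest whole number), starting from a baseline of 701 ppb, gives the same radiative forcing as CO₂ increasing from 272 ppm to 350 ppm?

CO₂ forcing: 6.30 × ln(350/272) = 6.30 × 0.252131 = 1.58843 W/m².
Set 0.036(√M − √701) = 1.58843: √M = 1.58843/0.036 + √701 = 44.1231 + 26.4764 = 70.5995.
M = (70.5995)² = 4984.29 ppb.

M ≈ 4984 ppb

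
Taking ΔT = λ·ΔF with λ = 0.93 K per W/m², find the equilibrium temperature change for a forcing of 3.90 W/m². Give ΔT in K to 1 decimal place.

ΔT = λ ΔF = 0.93 × 3.90 = 3.6270 K.

ΔT = 3.6 K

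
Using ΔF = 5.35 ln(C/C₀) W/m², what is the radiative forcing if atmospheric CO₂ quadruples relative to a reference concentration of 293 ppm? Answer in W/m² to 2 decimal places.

ΔF = 7.42 W/m²

Because the forcing depends only on the ratio C/C₀, the initial concentration does not enter.
ΔF = 5.35 × ln(4) = 5.35 × 1.38629 = 7.4167 W/m².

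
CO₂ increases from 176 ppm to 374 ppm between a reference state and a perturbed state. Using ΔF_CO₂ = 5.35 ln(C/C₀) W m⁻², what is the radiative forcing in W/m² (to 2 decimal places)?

ΔF = 4.03 W/m²

CO₂: 5.35 × ln(374/176) = 5.35 × ln(2.12500) = 5.35 × 0.75377 = 4.0327 W/m².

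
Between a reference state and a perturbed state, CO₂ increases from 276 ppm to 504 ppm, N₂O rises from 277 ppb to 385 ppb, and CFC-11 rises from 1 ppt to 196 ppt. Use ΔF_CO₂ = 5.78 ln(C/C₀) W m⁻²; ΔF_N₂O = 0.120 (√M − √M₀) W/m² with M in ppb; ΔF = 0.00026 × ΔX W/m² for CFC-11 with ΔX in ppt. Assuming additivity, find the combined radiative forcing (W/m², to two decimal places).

CO₂: 5.78 × ln(504/276) = 5.78 × ln(1.82609) = 5.78 × 0.60218 = 3.4806 W/m².
N₂O: 0.120 × (√385 − √277) = 0.120 × (19.6214 − 16.6433) = 0.120 × 2.9781 = 0.3574 W/m².
CFC-11: ΔF = 0.00026 × (196 − 1) = 0.00026 × 195 = 0.0507 W/m².
Total ΔF = 3.4806 + 0.3574 + 0.0507 = 3.8887 W/m².

ΔF = 3.89 W/m²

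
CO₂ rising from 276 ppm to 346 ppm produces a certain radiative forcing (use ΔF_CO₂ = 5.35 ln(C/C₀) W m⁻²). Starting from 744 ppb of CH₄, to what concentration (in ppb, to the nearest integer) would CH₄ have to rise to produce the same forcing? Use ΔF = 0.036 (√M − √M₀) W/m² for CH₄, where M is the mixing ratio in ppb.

CO₂ forcing: 5.35 × ln(346/276) = 5.35 × 0.226038 = 1.20930 W/m².
Set 0.036(√M − √744) = 1.20930: √M = 1.20930/0.036 + √744 = 33.5917 + 27.2764 = 60.8681.
M = (60.8681)² = 3704.93 ppb.

M ≈ 3705 ppb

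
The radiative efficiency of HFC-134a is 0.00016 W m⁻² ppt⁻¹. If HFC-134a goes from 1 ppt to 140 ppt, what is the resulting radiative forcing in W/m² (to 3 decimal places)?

HFC-134a: ΔF = 0.00016 × (140 − 1) = 0.00016 × 139 = 0.0222 W/m².

ΔF = 0.022 W/m²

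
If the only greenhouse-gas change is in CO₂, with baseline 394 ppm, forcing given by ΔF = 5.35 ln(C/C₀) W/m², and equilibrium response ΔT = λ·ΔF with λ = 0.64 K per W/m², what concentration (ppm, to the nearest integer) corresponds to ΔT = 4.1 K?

C ≈ 1305 ppm

Required forcing: ΔF = ΔT/λ = 4.1/0.64 = 6.4063 W/m².
Then ln(C/394) = ΔF/5.35 = 6.4063/5.35 = 1.19744.
So C = 394 × e^1.19744 = 394 × 3.31163 = 1304.78 ppm.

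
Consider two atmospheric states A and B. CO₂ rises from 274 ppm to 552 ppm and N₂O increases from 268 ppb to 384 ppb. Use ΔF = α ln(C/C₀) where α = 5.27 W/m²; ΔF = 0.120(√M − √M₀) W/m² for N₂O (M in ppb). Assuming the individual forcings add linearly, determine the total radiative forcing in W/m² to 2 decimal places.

CO₂: 5.27 × ln(552/274) = 5.27 × ln(2.01460) = 5.27 × 0.70042 = 3.6912 W/m².
N₂O: 0.120 × (√384 − √268) = 0.120 × (19.5959 − 16.3707) = 0.120 × 3.2252 = 0.3870 W/m².
Total ΔF = 3.6912 + 0.3870 = 4.0782 W/m².

ΔF = 4.08 W/m²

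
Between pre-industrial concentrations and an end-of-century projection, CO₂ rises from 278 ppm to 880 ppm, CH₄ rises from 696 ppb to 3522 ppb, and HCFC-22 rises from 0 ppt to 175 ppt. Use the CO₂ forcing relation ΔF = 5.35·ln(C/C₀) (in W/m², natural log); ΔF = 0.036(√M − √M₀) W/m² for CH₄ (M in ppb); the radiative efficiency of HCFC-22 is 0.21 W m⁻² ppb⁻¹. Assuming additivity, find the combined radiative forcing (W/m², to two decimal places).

ΔF = 7.39 W/m²

CO₂: 5.35 × ln(880/278) = 5.35 × ln(3.16547) = 5.35 × 1.15230 = 6.1648 W/m².
CH₄: 0.036 × (√3522 − √696) = 0.036 × (59.3464 − 26.3818) = 0.036 × 32.9646 = 1.1867 W/m².
HCFC-22: Δ = 175 − 0 = 175 ppt = 0.175 ppb; ΔF = 0.21 × 0.175 = 0.0368 W/m².
Total ΔF = 6.1648 + 1.1867 + 0.0368 = 7.3883 W/m².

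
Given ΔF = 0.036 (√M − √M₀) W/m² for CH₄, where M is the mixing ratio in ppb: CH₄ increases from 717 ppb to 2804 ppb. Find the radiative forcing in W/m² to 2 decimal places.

ΔF = 0.94 W/m²

CH₄: 0.036 × (√2804 − √717) = 0.036 × (52.9528 − 26.7769) = 0.036 × 26.1759 = 0.9423 W/m².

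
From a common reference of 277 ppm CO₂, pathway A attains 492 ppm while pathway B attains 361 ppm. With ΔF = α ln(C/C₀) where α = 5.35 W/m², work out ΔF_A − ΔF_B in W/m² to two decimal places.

ΔF_A − ΔF_B = 1.66 W/m²

ΔF_A = 5.35 ln(492/277) = 5.35 × 0.57446 = 3.0734 W/m².
ΔF_B = 5.35 ln(361/277) = 5.35 × 0.26486 = 1.4170 W/m².
Difference: 3.0734 − 1.4170 = 1.6564 W/m².
(Equivalently, ΔF_A − ΔF_B = 5.35 ln(492/361) = 5.35 × 0.30960 = 1.6564 W/m².)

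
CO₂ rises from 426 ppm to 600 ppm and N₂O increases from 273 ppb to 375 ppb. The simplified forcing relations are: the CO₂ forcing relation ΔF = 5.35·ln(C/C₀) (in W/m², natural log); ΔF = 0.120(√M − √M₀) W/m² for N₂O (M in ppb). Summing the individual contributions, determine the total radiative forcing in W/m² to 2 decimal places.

ΔF = 2.17 W/m²

CO₂: 5.35 × ln(600/426) = 5.35 × ln(1.40845) = 5.35 × 0.34249 = 1.8323 W/m².
N₂O: 0.120 × (√375 − √273) = 0.120 × (19.3649 − 16.5227) = 0.120 × 2.8422 = 0.3411 W/m².
Total ΔF = 1.8323 + 0.3411 = 2.1734 W/m².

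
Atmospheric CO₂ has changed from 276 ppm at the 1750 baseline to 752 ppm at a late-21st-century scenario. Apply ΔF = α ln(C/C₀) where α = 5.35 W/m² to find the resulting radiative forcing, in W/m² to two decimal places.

CO₂ absorption bands are partially saturated, so forcing scales with the logarithm of the concentration ratio.
CO₂: 5.35 × ln(752/276) = 5.35 × ln(2.72464) = 5.35 × 1.00234 = 5.3625 W/m².

ΔF = 5.36 W/m²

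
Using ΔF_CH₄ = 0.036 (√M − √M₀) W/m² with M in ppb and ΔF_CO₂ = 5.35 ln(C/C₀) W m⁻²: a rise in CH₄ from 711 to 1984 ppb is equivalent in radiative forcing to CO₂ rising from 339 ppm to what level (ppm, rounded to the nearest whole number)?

C ≈ 382 ppm

CH₄ forcing: 0.036 × (√1984 − √711) = 0.036 × (44.5421 − 26.6646) = 0.036 × 17.8775 = 0.64359 W/m².
Set 5.35 ln(C/339) = 0.64359: ln(C/339) = 0.64359/5.35 = 0.12030, so C = 339 × e^0.12030 = 339 × 1.12784 = 382.34 ppm.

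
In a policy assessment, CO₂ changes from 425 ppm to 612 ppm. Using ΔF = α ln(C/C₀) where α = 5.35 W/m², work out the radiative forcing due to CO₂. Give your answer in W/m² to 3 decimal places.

CO₂: 5.35 × ln(612/425) = 5.35 × ln(1.44000) = 5.35 × 0.36464 = 1.9508 W/m².

ΔF = 1.951 W/m²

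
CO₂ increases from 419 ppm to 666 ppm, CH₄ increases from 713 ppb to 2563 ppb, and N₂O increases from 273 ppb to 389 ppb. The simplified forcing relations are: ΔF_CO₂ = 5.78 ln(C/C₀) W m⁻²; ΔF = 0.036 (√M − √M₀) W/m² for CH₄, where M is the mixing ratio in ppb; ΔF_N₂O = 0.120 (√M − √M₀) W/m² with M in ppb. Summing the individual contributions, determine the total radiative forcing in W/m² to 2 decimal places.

ΔF = 3.92 W/m²

CO₂: 5.78 × ln(666/419) = 5.78 × ln(1.58950) = 5.78 × 0.46342 = 2.6786 W/m².
CH₄: 0.036 × (√2563 − √713) = 0.036 × (50.6261 − 26.7021) = 0.036 × 23.9240 = 0.8613 W/m².
N₂O: 0.120 × (√389 − √273) = 0.120 × (19.7231 − 16.5227) = 0.120 × 3.2004 = 0.3840 W/m².
Total ΔF = 2.6786 + 0.8613 + 0.3840 = 3.9239 W/m².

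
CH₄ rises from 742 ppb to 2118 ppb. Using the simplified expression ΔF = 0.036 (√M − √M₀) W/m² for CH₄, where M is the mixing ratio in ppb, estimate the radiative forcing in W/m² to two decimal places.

ΔF = 0.68 W/m²

CH₄: 0.036 × (√2118 − √742) = 0.036 × (46.0217 − 27.2397) = 0.036 × 18.7820 = 0.6762 W/m².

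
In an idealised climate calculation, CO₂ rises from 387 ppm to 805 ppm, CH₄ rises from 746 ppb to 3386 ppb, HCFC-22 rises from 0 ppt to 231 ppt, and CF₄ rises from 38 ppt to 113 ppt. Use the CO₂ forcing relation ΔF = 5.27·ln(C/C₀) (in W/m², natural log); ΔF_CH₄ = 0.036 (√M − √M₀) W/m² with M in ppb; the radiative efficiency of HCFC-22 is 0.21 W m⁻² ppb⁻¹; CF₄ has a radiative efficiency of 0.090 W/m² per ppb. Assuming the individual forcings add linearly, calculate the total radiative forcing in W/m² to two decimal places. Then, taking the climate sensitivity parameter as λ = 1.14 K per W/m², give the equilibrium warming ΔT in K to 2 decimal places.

ΔF = 5.03 W/m²; ΔT = 5.73 K

CO₂: 5.27 × ln(805/387) = 5.27 × ln(2.08010) = 5.27 × 0.73242 = 3.8599 W/m².
CH₄: 0.036 × (√3386 − √746) = 0.036 × (58.1893 − 27.3130) = 0.036 × 30.8763 = 1.1115 W/m².
HCFC-22: Δ = 231 − 0 = 231 ppt = 0.231 ppb; ΔF = 0.21 × 0.231 = 0.0485 W/m².
CF₄: Δ = 113 − 38 = 75 ppt = 0.075 ppb; ΔF = 0.090 × 0.075 = 0.0068 W/m².
Total ΔF = 3.8599 + 1.1115 + 0.0485 + 0.0068 = 5.0267 W/m².
ΔT = λ ΔF = 1.14 × 5.03 = 5.7342 K.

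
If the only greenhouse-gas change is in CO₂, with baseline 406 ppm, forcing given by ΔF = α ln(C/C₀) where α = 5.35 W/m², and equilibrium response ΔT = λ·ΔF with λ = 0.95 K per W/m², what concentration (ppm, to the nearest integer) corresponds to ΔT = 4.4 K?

Required forcing: ΔF = ΔT/λ = 4.4/0.95 = 4.6316 W/m².
Then ln(C/406) = ΔF/5.35 = 4.6316/5.35 = 0.86572.
So C = 406 × e^0.86572 = 406 × 2.37672 = 964.95 ppm.

C ≈ 965 ppm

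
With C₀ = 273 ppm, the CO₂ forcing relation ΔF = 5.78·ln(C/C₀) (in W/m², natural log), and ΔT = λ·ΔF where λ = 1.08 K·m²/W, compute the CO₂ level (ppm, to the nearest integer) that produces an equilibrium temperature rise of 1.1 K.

Required forcing: ΔF = ΔT/λ = 1.1/1.08 = 1.0185 W/m².
Then ln(C/273) = ΔF/5.78 = 1.0185/5.78 = 0.17621.
So C = 273 × e^0.17621 = 273 × 1.19269 = 325.60 ppm.

C ≈ 326 ppm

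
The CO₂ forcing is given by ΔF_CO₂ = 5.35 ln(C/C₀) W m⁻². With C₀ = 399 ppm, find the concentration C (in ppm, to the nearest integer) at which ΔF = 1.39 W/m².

C ≈ 517 ppm

Set 5.35 ln(C/399) = 1.39, so ln(C/399) = 1.39/5.35 = 0.25981.
Then C/399 = e^0.25981 = 1.29668, giving C = 399 × 1.29668 = 517.38 ppm.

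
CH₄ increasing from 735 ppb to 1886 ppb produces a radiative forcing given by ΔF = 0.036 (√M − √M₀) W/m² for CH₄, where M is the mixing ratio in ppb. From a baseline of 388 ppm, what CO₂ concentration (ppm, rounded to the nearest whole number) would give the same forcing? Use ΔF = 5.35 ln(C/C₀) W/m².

C ≈ 433 ppm

CH₄ forcing: 0.036 × (√1886 − √735) = 0.036 × (43.4281 − 27.1109) = 0.036 × 16.3172 = 0.58742 W/m².
Set 5.35 ln(C/388) = 0.58742: ln(C/388) = 0.58742/5.35 = 0.10980, so C = 388 × e^0.10980 = 388 × 1.11605 = 433.03 ppm.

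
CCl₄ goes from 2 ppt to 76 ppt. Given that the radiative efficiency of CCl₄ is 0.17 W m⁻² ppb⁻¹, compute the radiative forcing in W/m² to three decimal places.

ΔF = 0.013 W/m²

CCl₄: Δ = 76 − 2 = 74 ppt = 0.074 ppb; ΔF = 0.17 × 0.074 = 0.0126 W/m².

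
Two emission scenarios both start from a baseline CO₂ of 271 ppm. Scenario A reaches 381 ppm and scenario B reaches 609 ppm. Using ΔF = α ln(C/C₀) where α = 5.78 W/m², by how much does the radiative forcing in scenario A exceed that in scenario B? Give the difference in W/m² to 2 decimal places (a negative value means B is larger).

ΔF_A = 5.78 ln(381/271) = 5.78 × 0.34068 = 1.9691 W/m².
ΔF_B = 5.78 ln(609/271) = 5.78 × 0.80970 = 4.6801 W/m².
Difference: 1.9691 − 4.6801 = -2.7110 W/m².

ΔF_A − ΔF_B = -2.71 W/m²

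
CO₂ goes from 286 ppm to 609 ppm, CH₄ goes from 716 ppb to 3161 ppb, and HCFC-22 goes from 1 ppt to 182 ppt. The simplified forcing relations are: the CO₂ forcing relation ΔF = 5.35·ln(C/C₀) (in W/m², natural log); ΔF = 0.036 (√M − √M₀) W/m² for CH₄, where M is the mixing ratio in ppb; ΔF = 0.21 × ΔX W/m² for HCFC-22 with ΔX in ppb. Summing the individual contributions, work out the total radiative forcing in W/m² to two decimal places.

CO₂: 5.35 × ln(609/286) = 5.35 × ln(2.12937) = 5.35 × 0.75583 = 4.0437 W/m².
CH₄: 0.036 × (√3161 − √716) = 0.036 × (56.2228 − 26.7582) = 0.036 × 29.4646 = 1.0607 W/m².
HCFC-22: Δ = 182 − 1 = 181 ppt = 0.181 ppb; ΔF = 0.21 × 0.181 = 0.0380 W/m².
Total ΔF = 4.0437 + 1.0607 + 0.0380 = 5.1424 W/m².

ΔF = 5.14 W/m²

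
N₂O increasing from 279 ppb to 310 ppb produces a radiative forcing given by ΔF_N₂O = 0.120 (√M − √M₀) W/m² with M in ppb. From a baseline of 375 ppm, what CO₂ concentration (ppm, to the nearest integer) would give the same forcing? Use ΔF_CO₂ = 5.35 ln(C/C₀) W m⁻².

N₂O forcing: 0.120 × (√310 − √279) = 0.120 × (17.6068 − 16.7033) = 0.120 × 0.9035 = 0.10842 W/m².
Set 5.35 ln(C/375) = 0.10842: ln(C/375) = 0.10842/5.35 = 0.02027, so C = 375 × e^0.02027 = 375 × 1.02048 = 382.68 ppm.

C ≈ 383 ppm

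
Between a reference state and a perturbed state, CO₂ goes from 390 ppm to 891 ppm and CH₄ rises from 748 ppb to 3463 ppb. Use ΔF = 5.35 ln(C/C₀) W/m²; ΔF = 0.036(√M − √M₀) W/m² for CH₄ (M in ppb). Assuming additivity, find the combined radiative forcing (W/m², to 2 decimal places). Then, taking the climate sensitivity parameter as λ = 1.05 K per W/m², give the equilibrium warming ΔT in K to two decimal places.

ΔF = 5.55 W/m²; ΔT = 5.83 K

CO₂: 5.35 × ln(891/390) = 5.35 × ln(2.28462) = 5.35 × 0.82620 = 4.4202 W/m².
CH₄: 0.036 × (√3463 − √748) = 0.036 × (58.8473 − 27.3496) = 0.036 × 31.4977 = 1.1339 W/m².
Total ΔF = 4.4202 + 1.1339 = 5.5541 W/m².
ΔT = λ ΔF = 1.05 × 5.55 = 5.8275 K.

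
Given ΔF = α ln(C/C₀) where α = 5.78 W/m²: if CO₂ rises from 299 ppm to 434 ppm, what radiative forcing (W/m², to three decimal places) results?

ΔF = 2.154 W/m²

CO₂ absorption bands are partially saturated, so forcing scales with the logarithm of the concentration ratio.
CO₂: 5.78 × ln(434/299) = 5.78 × ln(1.45151) = 5.78 × 0.37260 = 2.1536 W/m².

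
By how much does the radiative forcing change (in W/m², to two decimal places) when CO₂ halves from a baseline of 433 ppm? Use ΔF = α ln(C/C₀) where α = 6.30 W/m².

Because the forcing depends only on the ratio C/C₀, the initial concentration does not enter.
ΔF = 6.30 × ln(0.5) = 6.30 × -0.69315 = -4.3668 W/m².

ΔF = -4.37 W/m²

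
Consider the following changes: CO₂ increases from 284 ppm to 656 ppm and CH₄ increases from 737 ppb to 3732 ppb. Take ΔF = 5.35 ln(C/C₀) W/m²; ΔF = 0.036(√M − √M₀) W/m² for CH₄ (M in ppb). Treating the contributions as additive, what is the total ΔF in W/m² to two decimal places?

ΔF = 5.70 W/m²

CO₂: 5.35 × ln(656/284) = 5.35 × ln(2.30986) = 5.35 × 0.83719 = 4.4790 W/m².
CH₄: 0.036 × (√3732 − √737) = 0.036 × (61.0901 − 27.1477) = 0.036 × 33.9424 = 1.2219 W/m².
Total ΔF = 4.4790 + 1.2219 = 5.7009 W/m².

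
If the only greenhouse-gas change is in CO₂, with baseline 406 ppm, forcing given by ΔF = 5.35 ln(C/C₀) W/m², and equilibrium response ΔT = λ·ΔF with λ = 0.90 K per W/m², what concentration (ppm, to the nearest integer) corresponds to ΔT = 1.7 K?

Required forcing: ΔF = ΔT/λ = 1.7/0.90 = 1.8889 W/m².
Then ln(C/406) = ΔF/5.35 = 1.8889/5.35 = 0.35307.
So C = 406 × e^0.35307 = 406 × 1.42343 = 577.91 ppm.

C ≈ 578 ppm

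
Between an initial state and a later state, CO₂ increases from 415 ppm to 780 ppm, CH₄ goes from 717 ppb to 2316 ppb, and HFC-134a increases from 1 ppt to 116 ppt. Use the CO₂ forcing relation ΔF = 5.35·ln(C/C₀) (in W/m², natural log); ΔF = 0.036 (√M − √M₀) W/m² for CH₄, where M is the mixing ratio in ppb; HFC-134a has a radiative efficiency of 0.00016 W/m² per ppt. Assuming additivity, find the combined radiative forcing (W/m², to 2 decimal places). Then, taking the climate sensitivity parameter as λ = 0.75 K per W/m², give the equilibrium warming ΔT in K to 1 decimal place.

ΔF = 4.16 W/m²; ΔT = 3.1 K

CO₂: 5.35 × ln(780/415) = 5.35 × ln(1.87952) = 5.35 × 0.63102 = 3.3760 W/m².
CH₄: 0.036 × (√2316 − √717) = 0.036 × (48.1248 − 26.7769) = 0.036 × 21.3479 = 0.7685 W/m².
HFC-134a: ΔF = 0.00016 × (116 − 1) = 0.00016 × 115 = 0.0184 W/m².
Total ΔF = 3.3760 + 0.7685 + 0.0184 = 4.1629 W/m².
ΔT = λ ΔF = 0.75 × 4.16 = 3.1200 K.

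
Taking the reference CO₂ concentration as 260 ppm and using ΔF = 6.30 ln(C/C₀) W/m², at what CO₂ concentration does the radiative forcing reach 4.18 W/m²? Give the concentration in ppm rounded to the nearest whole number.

C ≈ 505 ppm

Set 6.30 ln(C/260) = 4.18, so ln(C/260) = 4.18/6.30 = 0.66349.
Then C/260 = e^0.66349 = 1.94156, giving C = 260 × 1.94156 = 504.81 ppm.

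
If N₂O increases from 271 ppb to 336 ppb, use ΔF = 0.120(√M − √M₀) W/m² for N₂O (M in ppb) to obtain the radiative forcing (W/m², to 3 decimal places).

ΔF = 0.224 W/m²

N₂O: 0.120 × (√336 − √271) = 0.120 × (18.3303 − 16.4621) = 0.120 × 1.8682 = 0.2242 W/m².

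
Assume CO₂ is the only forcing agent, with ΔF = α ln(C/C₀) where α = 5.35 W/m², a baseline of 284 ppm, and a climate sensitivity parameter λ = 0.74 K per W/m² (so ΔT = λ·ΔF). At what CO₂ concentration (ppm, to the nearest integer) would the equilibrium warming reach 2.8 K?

C ≈ 576 ppm

Required forcing: ΔF = ΔT/λ = 2.8/0.74 = 3.7838 W/m².
Then ln(C/284) = ΔF/5.35 = 3.7838/5.35 = 0.70725.
So C = 284 × e^0.70725 = 284 × 2.02841 = 576.07 ppm.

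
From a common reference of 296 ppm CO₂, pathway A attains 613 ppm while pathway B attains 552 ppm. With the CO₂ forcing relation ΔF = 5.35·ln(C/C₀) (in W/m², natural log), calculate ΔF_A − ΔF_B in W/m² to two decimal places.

ΔF_A = 5.35 ln(613/296) = 5.35 × 0.72801 = 3.8949 W/m².
ΔF_B = 5.35 ln(552/296) = 5.35 × 0.62319 = 3.3341 W/m².
Difference: 3.8949 − 3.3341 = 0.5608 W/m².
(Equivalently, ΔF_A − ΔF_B = 5.35 ln(613/552) = 5.35 × 0.10482 = 0.5608 W/m².)

ΔF_A − ΔF_B = 0.56 W/m²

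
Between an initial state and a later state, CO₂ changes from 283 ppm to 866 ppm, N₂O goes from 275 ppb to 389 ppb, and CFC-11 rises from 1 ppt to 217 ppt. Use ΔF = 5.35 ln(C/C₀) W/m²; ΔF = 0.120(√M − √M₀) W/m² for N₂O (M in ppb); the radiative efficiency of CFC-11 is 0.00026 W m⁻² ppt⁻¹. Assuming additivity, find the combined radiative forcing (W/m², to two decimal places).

CO₂: 5.35 × ln(866/283) = 5.35 × ln(3.06007) = 5.35 × 1.11844 = 5.9837 W/m².
N₂O: 0.120 × (√389 − √275) = 0.120 × (19.7231 − 16.5831) = 0.120 × 3.1400 = 0.3768 W/m².
CFC-11: ΔF = 0.00026 × (217 − 1) = 0.00026 × 216 = 0.0562 W/m².
Total ΔF = 5.9837 + 0.3768 + 0.0562 = 6.4167 W/m².

ΔF = 6.42 W/m²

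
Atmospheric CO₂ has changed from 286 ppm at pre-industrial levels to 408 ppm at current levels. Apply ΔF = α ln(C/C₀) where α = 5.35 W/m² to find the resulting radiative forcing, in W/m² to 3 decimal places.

CO₂ absorption bands are partially saturated, so forcing scales with the logarithm of the concentration ratio.
CO₂: 5.35 × ln(408/286) = 5.35 × ln(1.42657) = 5.35 × 0.35527 = 1.9007 W/m².

ΔF = 1.901 W/m²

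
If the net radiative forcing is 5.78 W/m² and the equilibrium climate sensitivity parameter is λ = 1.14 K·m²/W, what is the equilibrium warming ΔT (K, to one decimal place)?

ΔT = 6.6 K

ΔT = λ ΔF = 1.14 × 5.78 = 6.5892 K.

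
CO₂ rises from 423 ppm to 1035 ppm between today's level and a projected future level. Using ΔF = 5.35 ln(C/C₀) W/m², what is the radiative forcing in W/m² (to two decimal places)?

CO₂ absorption bands are partially saturated, so forcing scales with the logarithm of the concentration ratio.
CO₂: 5.35 × ln(1035/423) = 5.35 × ln(2.44681) = 5.35 × 0.89479 = 4.7871 W/m².

ΔF = 4.79 W/m²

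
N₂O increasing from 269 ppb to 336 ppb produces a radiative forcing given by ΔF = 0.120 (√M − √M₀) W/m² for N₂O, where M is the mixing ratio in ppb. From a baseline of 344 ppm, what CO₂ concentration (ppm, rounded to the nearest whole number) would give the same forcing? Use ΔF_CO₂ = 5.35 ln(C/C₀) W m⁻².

C ≈ 359 ppm

N₂O forcing: 0.120 × (√336 − √269) = 0.120 × (18.3303 − 16.4012) = 0.120 × 1.9291 = 0.23149 W/m².
Set 5.35 ln(C/344) = 0.23149: ln(C/344) = 0.23149/5.35 = 0.04327, so C = 344 × e^0.04327 = 344 × 1.04422 = 359.21 ppm.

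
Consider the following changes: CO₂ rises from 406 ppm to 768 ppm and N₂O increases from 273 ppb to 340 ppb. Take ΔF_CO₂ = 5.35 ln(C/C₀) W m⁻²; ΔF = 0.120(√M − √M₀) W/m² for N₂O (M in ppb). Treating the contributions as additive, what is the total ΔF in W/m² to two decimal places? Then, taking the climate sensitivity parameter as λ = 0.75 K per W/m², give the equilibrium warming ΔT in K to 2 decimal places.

CO₂: 5.35 × ln(768/406) = 5.35 × ln(1.89163) = 5.35 × 0.63744 = 3.4103 W/m².
N₂O: 0.120 × (√340 − √273) = 0.120 × (18.4391 − 16.5227) = 0.120 × 1.9164 = 0.2300 W/m².
Total ΔF = 3.4103 + 0.2300 = 3.6403 W/m².
ΔT = λ ΔF = 0.75 × 3.64 = 2.7300 K.

ΔF = 3.64 W/m²; ΔT = 2.73 K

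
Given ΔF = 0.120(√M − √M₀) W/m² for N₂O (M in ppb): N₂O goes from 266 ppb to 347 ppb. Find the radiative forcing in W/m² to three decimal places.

N₂O: 0.120 × (√347 − √266) = 0.120 × (18.6279 − 16.3095) = 0.120 × 2.3184 = 0.2782 W/m².

ΔF = 0.278 W/m²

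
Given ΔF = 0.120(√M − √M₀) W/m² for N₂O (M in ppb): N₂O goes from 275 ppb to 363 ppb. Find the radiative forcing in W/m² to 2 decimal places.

ΔF = 0.30 W/m²

N₂O: 0.120 × (√363 − √275) = 0.120 × (19.0526 − 16.5831) = 0.120 × 2.4695 = 0.2963 W/m².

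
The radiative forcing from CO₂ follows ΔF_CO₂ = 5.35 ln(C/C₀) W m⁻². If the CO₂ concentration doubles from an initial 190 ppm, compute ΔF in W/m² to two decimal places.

ΔF = 3.71 W/m²

ΔF = 5.35 × ln(2) = 5.35 × 0.69315 = 3.7084 W/m².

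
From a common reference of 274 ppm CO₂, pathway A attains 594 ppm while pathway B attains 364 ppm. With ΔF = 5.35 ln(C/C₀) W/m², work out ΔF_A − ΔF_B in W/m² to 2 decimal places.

ΔF_A − ΔF_B = 2.62 W/m²

ΔF_A = 5.35 ln(594/274) = 5.35 × 0.77375 = 4.1396 W/m².
ΔF_B = 5.35 ln(364/274) = 5.35 × 0.28403 = 1.5196 W/m².
Difference: 4.1396 − 1.5196 = 2.6200 W/m².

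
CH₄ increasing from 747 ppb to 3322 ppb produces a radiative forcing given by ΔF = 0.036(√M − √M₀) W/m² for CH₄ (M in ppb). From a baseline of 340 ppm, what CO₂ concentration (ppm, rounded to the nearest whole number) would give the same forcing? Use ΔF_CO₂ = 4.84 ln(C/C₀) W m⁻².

C ≈ 426 ppm

CH₄ forcing: 0.036 × (√3322 − √747) = 0.036 × (57.6368 − 27.3313) = 0.036 × 30.3055 = 1.09100 W/m².
Set 4.84 ln(C/340) = 1.09100: ln(C/340) = 1.09100/4.84 = 0.22541, so C = 340 × e^0.22541 = 340 × 1.25284 = 425.97 ppm.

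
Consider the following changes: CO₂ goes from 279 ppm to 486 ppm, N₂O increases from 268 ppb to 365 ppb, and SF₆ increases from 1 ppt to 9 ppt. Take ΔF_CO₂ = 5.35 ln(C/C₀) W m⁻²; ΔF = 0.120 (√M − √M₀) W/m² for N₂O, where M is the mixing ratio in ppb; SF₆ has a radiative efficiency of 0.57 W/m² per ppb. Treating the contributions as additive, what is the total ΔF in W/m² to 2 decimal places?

ΔF = 3.30 W/m²

CO₂: 5.35 × ln(486/279) = 5.35 × ln(1.74194) = 5.35 × 0.55500 = 2.9693 W/m².
N₂O: 0.120 × (√365 − √268) = 0.120 × (19.1050 − 16.3707) = 0.120 × 2.7343 = 0.3281 W/m².
SF₆: Δ = 9 − 1 = 8 ppt = 0.008 ppb; ΔF = 0.57 × 0.008 = 0.0046 W/m².
Total ΔF = 2.9693 + 0.3281 + 0.0046 = 3.3020 W/m².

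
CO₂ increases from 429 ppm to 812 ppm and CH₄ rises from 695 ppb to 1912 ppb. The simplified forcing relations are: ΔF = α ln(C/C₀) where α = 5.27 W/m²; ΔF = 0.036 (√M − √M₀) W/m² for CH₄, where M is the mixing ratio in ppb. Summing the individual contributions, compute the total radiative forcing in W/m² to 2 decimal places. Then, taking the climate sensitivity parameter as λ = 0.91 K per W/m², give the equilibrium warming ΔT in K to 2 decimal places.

ΔF = 3.99 W/m²; ΔT = 3.63 K

CO₂: 5.27 × ln(812/429) = 5.27 × ln(1.89277) = 5.27 × 0.63804 = 3.3625 W/m².
CH₄: 0.036 × (√1912 − √695) = 0.036 × (43.7264 − 26.3629) = 0.036 × 17.3635 = 0.6251 W/m².
Total ΔF = 3.3625 + 0.6251 = 3.9876 W/m².
ΔT = λ ΔF = 0.91 × 3.99 = 3.6309 K.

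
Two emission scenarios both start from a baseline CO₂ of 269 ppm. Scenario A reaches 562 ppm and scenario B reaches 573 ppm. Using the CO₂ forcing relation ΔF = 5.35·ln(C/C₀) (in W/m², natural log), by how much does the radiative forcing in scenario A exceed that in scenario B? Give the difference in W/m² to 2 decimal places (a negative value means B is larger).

ΔF_A − ΔF_B = -0.10 W/m²

ΔF_A = 5.35 ln(562/269) = 5.35 × 0.73679 = 3.9418 W/m².
ΔF_B = 5.35 ln(573/269) = 5.35 × 0.75617 = 4.0455 W/m².
Difference: 3.9418 − 4.0455 = -0.1037 W/m².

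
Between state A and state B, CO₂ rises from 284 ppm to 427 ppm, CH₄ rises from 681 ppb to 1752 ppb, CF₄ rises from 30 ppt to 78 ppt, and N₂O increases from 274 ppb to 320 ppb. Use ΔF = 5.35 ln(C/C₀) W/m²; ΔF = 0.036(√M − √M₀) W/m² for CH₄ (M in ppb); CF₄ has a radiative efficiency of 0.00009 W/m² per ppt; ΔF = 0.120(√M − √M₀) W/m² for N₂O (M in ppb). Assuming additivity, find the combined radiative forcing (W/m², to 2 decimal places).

ΔF = 2.91 W/m²

CO₂: 5.35 × ln(427/284) = 5.35 × ln(1.50352) = 5.35 × 0.40781 = 2.1818 W/m².
CH₄: 0.036 × (√1752 − √681) = 0.036 × (41.8569 − 26.0960) = 0.036 × 15.7609 = 0.5674 W/m².
CF₄: ΔF = 0.00009 × (78 − 30) = 0.00009 × 48 = 0.0043 W/m².
N₂O: 0.120 × (√320 − √274) = 0.120 × (17.8885 − 16.5529) = 0.120 × 1.3356 = 0.1603 W/m².
Total ΔF = 2.1818 + 0.5674 + 0.0043 + 0.1603 = 2.9138 W/m².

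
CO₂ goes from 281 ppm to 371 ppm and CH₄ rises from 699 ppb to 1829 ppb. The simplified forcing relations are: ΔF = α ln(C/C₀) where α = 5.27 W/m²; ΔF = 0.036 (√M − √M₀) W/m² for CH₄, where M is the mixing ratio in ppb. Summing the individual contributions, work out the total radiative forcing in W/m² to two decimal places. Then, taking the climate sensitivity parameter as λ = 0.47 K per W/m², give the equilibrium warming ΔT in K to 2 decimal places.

CO₂: 5.27 × ln(371/281) = 5.27 × ln(1.32028) = 5.27 × 0.27784 = 1.4642 W/m².
CH₄: 0.036 × (√1829 − √699) = 0.036 × (42.7668 − 26.4386) = 0.036 × 16.3282 = 0.5878 W/m².
Total ΔF = 1.4642 + 0.5878 = 2.0520 W/m².
ΔT = λ ΔF = 0.47 × 2.05 = 0.9635 K.

ΔF = 2.05 W/m²; ΔT = 0.96 K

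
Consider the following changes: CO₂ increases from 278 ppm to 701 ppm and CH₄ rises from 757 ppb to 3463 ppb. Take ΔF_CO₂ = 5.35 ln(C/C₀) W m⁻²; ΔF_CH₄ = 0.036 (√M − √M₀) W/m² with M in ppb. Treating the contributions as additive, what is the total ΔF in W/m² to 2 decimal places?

ΔF = 6.08 W/m²

CO₂: 5.35 × ln(701/278) = 5.35 × ln(2.52158) = 5.35 × 0.92489 = 4.9482 W/m².
CH₄: 0.036 × (√3463 − √757) = 0.036 × (58.8473 − 27.5136) = 0.036 × 31.3337 = 1.1280 W/m².
Total ΔF = 4.9482 + 1.1280 = 6.0762 W/m².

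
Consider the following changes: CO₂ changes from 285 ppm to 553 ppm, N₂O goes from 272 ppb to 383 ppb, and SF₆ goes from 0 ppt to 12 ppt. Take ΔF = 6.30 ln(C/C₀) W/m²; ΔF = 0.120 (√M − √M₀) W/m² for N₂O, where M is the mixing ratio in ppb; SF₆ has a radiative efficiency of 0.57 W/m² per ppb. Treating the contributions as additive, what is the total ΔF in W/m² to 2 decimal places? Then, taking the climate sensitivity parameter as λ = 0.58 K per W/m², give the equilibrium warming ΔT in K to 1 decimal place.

ΔF = 4.55 W/m²; ΔT = 2.6 K

CO₂: 6.30 × ln(553/285) = 6.30 × ln(1.94035) = 6.30 × 0.66287 = 4.1761 W/m².
N₂O: 0.120 × (√383 − √272) = 0.120 × (19.5704 − 16.4924) = 0.120 × 3.0780 = 0.3694 W/m².
SF₆: Δ = 12 − 0 = 12 ppt = 0.012 ppb; ΔF = 0.57 × 0.012 = 0.0068 W/m².
Total ΔF = 4.1761 + 0.3694 + 0.0068 = 4.5523 W/m².
ΔT = λ ΔF = 0.58 × 4.55 = 2.6390 K.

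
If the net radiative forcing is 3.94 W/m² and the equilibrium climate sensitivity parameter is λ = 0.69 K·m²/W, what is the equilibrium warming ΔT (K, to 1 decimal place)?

ΔT = 2.7 K

ΔT = λ ΔF = 0.69 × 3.94 = 2.7186 K.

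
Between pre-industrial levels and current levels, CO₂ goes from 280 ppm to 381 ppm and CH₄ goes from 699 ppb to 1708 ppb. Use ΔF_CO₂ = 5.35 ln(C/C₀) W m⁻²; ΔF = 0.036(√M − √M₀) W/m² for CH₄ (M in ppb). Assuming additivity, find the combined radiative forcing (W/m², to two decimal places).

ΔF = 2.18 W/m²

CO₂: 5.35 × ln(381/280) = 5.35 × ln(1.36071) = 5.35 × 0.30801 = 1.6479 W/m².
CH₄: 0.036 × (√1708 − √699) = 0.036 × (41.3280 − 26.4386) = 0.036 × 14.8894 = 0.5360 W/m².
Total ΔF = 1.6479 + 0.5360 = 2.1839 W/m².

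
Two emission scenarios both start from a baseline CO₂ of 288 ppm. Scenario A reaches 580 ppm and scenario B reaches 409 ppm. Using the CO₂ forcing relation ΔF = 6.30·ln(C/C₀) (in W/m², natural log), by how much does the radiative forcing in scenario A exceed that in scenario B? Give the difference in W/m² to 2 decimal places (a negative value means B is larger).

ΔF_A = 6.30 ln(580/288) = 6.30 × 0.70007 = 4.4104 W/m².
ΔF_B = 6.30 ln(409/288) = 6.30 × 0.35075 = 2.2097 W/m².
Difference: 4.4104 − 2.2097 = 2.2007 W/m².

ΔF_A − ΔF_B = 2.20 W/m²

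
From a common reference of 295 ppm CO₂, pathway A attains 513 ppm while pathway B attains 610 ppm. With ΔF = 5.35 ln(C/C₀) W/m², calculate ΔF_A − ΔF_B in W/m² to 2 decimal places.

ΔF_A − ΔF_B = -0.93 W/m²

ΔF_A = 5.35 ln(513/295) = 5.35 × 0.55330 = 2.9602 W/m².
ΔF_B = 5.35 ln(610/295) = 5.35 × 0.72648 = 3.8867 W/m².
Difference: 2.9602 − 3.8867 = -0.9265 W/m².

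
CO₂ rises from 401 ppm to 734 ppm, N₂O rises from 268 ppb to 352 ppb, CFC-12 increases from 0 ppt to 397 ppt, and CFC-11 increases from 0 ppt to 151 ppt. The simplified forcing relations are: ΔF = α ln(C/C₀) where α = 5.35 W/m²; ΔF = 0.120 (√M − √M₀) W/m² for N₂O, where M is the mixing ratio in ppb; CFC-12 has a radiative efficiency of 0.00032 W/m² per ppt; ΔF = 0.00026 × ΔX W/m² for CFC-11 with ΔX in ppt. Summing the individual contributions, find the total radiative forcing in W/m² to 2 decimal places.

ΔF = 3.69 W/m²

CO₂: 5.35 × ln(734/401) = 5.35 × ln(1.83042) = 5.35 × 0.60455 = 3.2343 W/m².
N₂O: 0.120 × (√352 − √268) = 0.120 × (18.7617 − 16.3707) = 0.120 × 2.3910 = 0.2869 W/m².
CFC-12: ΔF = 0.00032 × (397 − 0) = 0.00032 × 397 = 0.1270 W/m².
CFC-11: ΔF = 0.00026 × (151 − 0) = 0.00026 × 151 = 0.0393 W/m².
Total ΔF = 3.2343 + 0.2869 + 0.1270 + 0.0393 = 3.6875 W/m².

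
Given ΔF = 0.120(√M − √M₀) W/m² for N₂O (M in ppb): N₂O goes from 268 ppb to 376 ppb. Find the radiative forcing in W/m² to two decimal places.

N₂O: 0.120 × (√376 − √268) = 0.120 × (19.3907 − 16.3707) = 0.120 × 3.0200 = 0.3624 W/m².

ΔF = 0.36 W/m²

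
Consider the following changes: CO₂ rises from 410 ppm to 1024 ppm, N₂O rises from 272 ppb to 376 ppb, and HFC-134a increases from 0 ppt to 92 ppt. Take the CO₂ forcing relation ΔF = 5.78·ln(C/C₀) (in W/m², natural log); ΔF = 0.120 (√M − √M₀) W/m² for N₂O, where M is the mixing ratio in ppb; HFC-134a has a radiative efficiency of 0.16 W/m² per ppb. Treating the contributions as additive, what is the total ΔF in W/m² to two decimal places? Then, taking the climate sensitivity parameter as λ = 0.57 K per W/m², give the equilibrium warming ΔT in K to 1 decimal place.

ΔF = 5.65 W/m²; ΔT = 3.2 K

CO₂: 5.78 × ln(1024/410) = 5.78 × ln(2.49756) = 5.78 × 0.91531 = 5.2905 W/m².
N₂O: 0.120 × (√376 − √272) = 0.120 × (19.3907 − 16.4924) = 0.120 × 2.8983 = 0.3478 W/m².
HFC-134a: Δ = 92 − 0 = 92 ppt = 0.092 ppb; ΔF = 0.16 × 0.092 = 0.0147 W/m².
Total ΔF = 5.2905 + 0.3478 + 0.0147 = 5.6530 W/m².
ΔT = λ ΔF = 0.57 × 5.65 = 3.2205 K.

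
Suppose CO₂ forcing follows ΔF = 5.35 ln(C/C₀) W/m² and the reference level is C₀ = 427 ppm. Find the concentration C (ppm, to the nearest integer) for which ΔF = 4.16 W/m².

Set 5.35 ln(C/427) = 4.16, so ln(C/427) = 4.16/5.35 = 0.77757.
Then C/427 = e^0.77757 = 2.17618, giving C = 427 × 2.17618 = 929.23 ppm.

C ≈ 929 ppm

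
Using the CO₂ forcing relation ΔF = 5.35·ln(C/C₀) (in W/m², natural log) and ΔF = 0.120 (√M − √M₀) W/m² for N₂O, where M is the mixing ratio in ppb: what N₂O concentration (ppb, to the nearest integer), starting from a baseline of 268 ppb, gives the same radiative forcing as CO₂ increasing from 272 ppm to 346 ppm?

M ≈ 734 ppb

CO₂ forcing: 5.35 × ln(346/272) = 5.35 × 0.240637 = 1.28741 W/m².
Set 0.120(√M − √268) = 1.28741: √M = 1.28741/0.120 + √268 = 10.7284 + 16.3707 = 27.0991.
M = (27.0991)² = 734.36 ppb.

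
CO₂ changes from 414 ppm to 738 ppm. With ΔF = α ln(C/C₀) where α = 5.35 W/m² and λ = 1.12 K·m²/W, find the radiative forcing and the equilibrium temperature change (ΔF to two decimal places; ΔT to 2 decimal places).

CO₂: 5.35 × ln(738/414) = 5.35 × ln(1.78261) = 5.35 × 0.57808 = 3.0927 W/m².
ΔT = λ ΔF = 1.12 × 3.09 = 3.4608 K.

ΔF = 3.09 W/m²; ΔT = 3.46 K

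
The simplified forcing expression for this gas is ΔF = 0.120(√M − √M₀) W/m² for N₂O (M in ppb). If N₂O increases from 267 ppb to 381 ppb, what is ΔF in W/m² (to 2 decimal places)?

N₂O: 0.120 × (√381 − √267) = 0.120 × (19.5192 − 16.3401) = 0.120 × 3.1791 = 0.3815 W/m².

ΔF = 0.38 W/m²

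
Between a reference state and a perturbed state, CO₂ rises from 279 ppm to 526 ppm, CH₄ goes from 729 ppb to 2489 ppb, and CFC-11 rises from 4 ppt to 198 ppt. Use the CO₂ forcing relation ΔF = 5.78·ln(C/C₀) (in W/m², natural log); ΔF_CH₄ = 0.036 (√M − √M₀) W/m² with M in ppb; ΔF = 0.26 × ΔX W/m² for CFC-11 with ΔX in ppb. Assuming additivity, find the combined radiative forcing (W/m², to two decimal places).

ΔF = 4.54 W/m²

CO₂: 5.78 × ln(526/279) = 5.78 × ln(1.88530) = 5.78 × 0.63409 = 3.6650 W/m².
CH₄: 0.036 × (√2489 − √729) = 0.036 × (49.8899 − 27.0000) = 0.036 × 22.8899 = 0.8240 W/m².
CFC-11: Δ = 198 − 4 = 194 ppt = 0.194 ppb; ΔF = 0.26 × 0.194 = 0.0504 W/m².
Total ΔF = 3.6650 + 0.8240 + 0.0504 = 4.5394 W/m².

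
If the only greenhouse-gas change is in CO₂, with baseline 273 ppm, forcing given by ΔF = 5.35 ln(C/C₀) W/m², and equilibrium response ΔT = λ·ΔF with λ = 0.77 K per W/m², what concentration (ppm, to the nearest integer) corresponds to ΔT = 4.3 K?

C ≈ 775 ppm

Required forcing: ΔF = ΔT/λ = 4.3/0.77 = 5.5844 W/m².
Then ln(C/273) = ΔF/5.35 = 5.5844/5.35 = 1.04381.
So C = 273 × e^1.04381 = 273 × 2.84002 = 775.33 ppm.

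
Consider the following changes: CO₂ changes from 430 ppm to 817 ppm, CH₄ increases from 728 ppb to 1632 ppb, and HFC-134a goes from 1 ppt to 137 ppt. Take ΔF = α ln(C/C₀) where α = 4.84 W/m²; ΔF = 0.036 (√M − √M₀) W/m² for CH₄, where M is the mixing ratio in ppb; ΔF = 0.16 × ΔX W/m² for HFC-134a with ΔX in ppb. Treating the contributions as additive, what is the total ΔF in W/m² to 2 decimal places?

ΔF = 3.61 W/m²

CO₂: 4.84 × ln(817/430) = 4.84 × ln(1.90000) = 4.84 × 0.64185 = 3.1066 W/m².
CH₄: 0.036 × (√1632 − √728) = 0.036 × (40.3980 − 26.9815) = 0.036 × 13.4165 = 0.4830 W/m².
HFC-134a: Δ = 137 − 1 = 136 ppt = 0.136 ppb; ΔF = 0.16 × 0.136 = 0.0218 W/m².
Total ΔF = 3.1066 + 0.4830 + 0.0218 = 3.6114 W/m².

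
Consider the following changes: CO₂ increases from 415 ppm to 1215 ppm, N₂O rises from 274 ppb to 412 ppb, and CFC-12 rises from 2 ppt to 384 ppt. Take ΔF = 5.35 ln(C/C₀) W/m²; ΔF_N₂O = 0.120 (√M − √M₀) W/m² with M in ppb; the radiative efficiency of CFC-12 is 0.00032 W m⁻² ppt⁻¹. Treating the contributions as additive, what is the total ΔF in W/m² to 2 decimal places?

CO₂: 5.35 × ln(1215/415) = 5.35 × ln(2.92771) = 5.35 × 1.07422 = 5.7471 W/m².
N₂O: 0.120 × (√412 − √274) = 0.120 × (20.2978 − 16.5529) = 0.120 × 3.7449 = 0.4494 W/m².
CFC-12: ΔF = 0.00032 × (384 − 2) = 0.00032 × 382 = 0.1222 W/m².
Total ΔF = 5.7471 + 0.4494 + 0.1222 = 6.3187 W/m².

ΔF = 6.32 W/m²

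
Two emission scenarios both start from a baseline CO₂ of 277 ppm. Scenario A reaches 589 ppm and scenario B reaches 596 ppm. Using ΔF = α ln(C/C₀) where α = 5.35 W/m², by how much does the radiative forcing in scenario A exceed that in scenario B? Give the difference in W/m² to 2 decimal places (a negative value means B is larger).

ΔF_A − ΔF_B = -0.06 W/m²

ΔF_A = 5.35 ln(589/277) = 5.35 × 0.75441 = 4.0361 W/m².
ΔF_B = 5.35 ln(596/277) = 5.35 × 0.76622 = 4.0993 W/m².
Difference: 4.0361 − 4.0993 = -0.0632 W/m².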